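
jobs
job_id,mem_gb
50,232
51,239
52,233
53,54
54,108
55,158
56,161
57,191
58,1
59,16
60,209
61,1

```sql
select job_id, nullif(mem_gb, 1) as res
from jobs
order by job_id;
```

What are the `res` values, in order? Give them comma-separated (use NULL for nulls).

job_id=50: mem_gb=232 vs 1: differ → 232
job_id=51: mem_gb=239 vs 1: differ → 239
job_id=52: mem_gb=233 vs 1: differ → 233
job_id=53: mem_gb=54 vs 1: differ → 54
job_id=54: mem_gb=108 vs 1: differ → 108
job_id=55: mem_gb=158 vs 1: differ → 158
job_id=56: mem_gb=161 vs 1: differ → 161
job_id=57: mem_gb=191 vs 1: differ → 191
job_id=58: mem_gb=1 vs 1: equal → NULL
job_id=59: mem_gb=16 vs 1: differ → 16
job_id=60: mem_gb=209 vs 1: differ → 209
job_id=61: mem_gb=1 vs 1: equal → NULL

232, 239, 233, 54, 108, 158, 161, 191, NULL, 16, 209, NULL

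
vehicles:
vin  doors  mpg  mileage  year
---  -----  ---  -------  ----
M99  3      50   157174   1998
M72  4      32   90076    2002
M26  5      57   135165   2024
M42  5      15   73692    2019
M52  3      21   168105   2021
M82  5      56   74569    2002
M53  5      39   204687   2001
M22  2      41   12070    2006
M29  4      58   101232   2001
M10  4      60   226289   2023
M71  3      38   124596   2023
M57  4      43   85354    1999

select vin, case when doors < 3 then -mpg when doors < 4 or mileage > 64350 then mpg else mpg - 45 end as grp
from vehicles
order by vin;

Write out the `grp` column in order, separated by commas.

vin=M10: doors < 4 or mileage > 64350 → 60
vin=M22: doors < 3 → -41
vin=M26: doors < 4 or mileage > 64350 → 57
vin=M29: doors < 4 or mileage > 64350 → 58
vin=M42: doors < 4 or mileage > 64350 → 15
vin=M52: doors < 4 or mileage > 64350 → 21
vin=M53: doors < 4 or mileage > 64350 → 39
vin=M57: doors < 4 or mileage > 64350 → 43
vin=M71: doors < 4 or mileage > 64350 → 38
vin=M72: doors < 4 or mileage > 64350 → 32
vin=M82: doors < 4 or mileage > 64350 → 56
vin=M99: doors < 4 or mileage > 64350 → 50

60, -41, 57, 58, 15, 21, 39, 43, 38, 32, 56, 50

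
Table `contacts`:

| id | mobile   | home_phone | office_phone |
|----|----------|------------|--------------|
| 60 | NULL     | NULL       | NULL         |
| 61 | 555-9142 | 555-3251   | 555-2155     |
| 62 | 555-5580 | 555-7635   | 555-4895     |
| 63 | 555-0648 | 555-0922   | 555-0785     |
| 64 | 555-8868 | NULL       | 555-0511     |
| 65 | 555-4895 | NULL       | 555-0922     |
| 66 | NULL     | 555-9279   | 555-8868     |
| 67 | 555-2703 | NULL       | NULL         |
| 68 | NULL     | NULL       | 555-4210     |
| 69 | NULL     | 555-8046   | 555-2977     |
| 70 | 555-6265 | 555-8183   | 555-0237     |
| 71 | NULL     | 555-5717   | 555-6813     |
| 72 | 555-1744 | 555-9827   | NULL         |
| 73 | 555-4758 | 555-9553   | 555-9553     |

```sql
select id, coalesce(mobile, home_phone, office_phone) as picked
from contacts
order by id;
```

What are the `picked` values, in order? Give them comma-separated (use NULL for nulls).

NULL, 555-9142, 555-5580, 555-0648, 555-8868, 555-4895, 555-9279, 555-2703, 555-4210, 555-8046, 555-6265, 555-5717, 555-1744, 555-4758

id=60: mobile=NULL, home_phone=NULL, office_phone=NULL (all NULL) → NULL
id=61: mobile=555-9142 → 555-9142
id=62: mobile=555-5580 → 555-5580
id=63: mobile=555-0648 → 555-0648
id=64: mobile=555-8868 → 555-8868
id=65: mobile=555-4895 → 555-4895
id=66: mobile=NULL, home_phone=555-9279 → 555-9279
id=67: mobile=555-2703 → 555-2703
id=68: mobile=NULL, home_phone=NULL, office_phone=555-4210 → 555-4210
id=69: mobile=NULL, home_phone=555-8046 → 555-8046
id=70: mobile=555-6265 → 555-6265
id=71: mobile=NULL, home_phone=555-5717 → 555-5717
id=72: mobile=555-1744 → 555-1744
id=73: mobile=555-4758 → 555-4758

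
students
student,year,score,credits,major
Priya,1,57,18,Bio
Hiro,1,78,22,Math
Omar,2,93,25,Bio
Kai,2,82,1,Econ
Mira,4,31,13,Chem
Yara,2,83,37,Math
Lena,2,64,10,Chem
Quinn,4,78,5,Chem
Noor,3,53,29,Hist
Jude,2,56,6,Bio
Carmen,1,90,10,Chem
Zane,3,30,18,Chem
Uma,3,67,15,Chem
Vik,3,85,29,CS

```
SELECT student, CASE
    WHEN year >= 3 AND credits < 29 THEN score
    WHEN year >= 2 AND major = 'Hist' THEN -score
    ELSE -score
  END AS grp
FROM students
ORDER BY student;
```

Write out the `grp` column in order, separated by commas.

student=Carmen: ELSE → -90
student=Hiro: ELSE → -78
student=Jude: ELSE → -56
student=Kai: ELSE → -82
student=Lena: ELSE → -64
student=Mira: year >= 3 AND credits < 29 → 31
student=Noor: year >= 2 AND major = 'Hist' → -53
student=Omar: ELSE → -93
student=Priya: ELSE → -57
student=Quinn: year >= 3 AND credits < 29 → 78
student=Uma: year >= 3 AND credits < 29 → 67
student=Vik: ELSE → -85
student=Yara: ELSE → -83
student=Zane: year >= 3 AND credits < 29 → 30

-90, -78, -56, -82, -64, 31, -53, -93, -57, 78, 67, -85, -83, 30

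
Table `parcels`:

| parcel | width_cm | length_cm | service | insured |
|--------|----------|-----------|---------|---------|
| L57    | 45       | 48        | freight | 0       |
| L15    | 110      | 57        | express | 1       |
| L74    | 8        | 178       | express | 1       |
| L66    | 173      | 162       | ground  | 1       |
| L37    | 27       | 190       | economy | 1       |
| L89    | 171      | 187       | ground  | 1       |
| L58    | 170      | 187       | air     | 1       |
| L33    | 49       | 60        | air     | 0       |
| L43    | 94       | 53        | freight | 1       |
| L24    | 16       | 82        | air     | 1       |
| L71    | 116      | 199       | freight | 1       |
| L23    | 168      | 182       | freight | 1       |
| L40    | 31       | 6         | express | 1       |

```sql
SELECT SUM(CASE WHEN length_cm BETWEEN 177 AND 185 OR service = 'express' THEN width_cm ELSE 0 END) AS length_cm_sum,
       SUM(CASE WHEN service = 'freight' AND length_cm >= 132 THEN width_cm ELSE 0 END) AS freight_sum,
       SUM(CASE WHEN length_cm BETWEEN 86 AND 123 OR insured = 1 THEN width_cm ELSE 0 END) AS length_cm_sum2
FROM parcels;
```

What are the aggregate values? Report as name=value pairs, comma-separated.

[length_cm_sum: length_cm BETWEEN 177 AND 185 OR service = 'express']
parcel=L57: ✗
parcel=L15: ✓ → 110
parcel=L74: ✓ → 8
parcel=L66: ✗
parcel=L37: ✗
parcel=L89: ✗
parcel=L58: ✗
parcel=L33: ✗
parcel=L43: ✗
parcel=L24: ✗
parcel=L71: ✗
parcel=L23: ✓ → 168
parcel=L40: ✓ → 31
length_cm_sum = 110 + 8 + 168 + 31 = 317
—
[freight_sum: service = 'freight' AND length_cm >= 132]
parcel=L57: ✗
parcel=L15: ✗
parcel=L74: ✗
parcel=L66: ✗
parcel=L37: ✗
parcel=L89: ✗
parcel=L58: ✗
parcel=L33: ✗
parcel=L43: ✗
parcel=L24: ✗
parcel=L71: ✓ → 116
parcel=L23: ✓ → 168
parcel=L40: ✗
freight_sum = 116 + 168 = 284
—
[length_cm_sum2: length_cm BETWEEN 86 AND 123 OR insured = 1]
parcel=L57: ✗
parcel=L15: ✓ → 110
parcel=L74: ✓ → 8
parcel=L66: ✓ → 173
parcel=L37: ✓ → 27
parcel=L89: ✓ → 171
parcel=L58: ✓ → 170
parcel=L33: ✗
parcel=L43: ✓ → 94
parcel=L24: ✓ → 16
parcel=L71: ✓ → 116
parcel=L23: ✓ → 168
parcel=L40: ✓ → 31
length_cm_sum2 = 110 + 8 + 173 + 27 + 171 + 170 + 94 + 16 + 116 + 168 + 31 = 1084

length_cm_sum=317, freight_sum=284, length_cm_sum2=1084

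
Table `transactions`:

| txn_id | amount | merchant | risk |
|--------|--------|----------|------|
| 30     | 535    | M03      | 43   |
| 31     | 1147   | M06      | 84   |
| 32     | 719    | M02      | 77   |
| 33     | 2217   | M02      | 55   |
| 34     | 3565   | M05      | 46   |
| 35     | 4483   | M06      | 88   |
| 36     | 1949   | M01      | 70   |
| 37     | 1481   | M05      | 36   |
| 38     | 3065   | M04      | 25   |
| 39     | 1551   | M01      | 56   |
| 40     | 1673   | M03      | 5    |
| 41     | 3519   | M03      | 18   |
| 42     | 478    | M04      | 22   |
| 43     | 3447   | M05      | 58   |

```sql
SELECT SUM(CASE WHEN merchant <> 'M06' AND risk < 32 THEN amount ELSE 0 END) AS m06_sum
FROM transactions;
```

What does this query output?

txn_id=30: ✗
txn_id=31: ✗
txn_id=32: ✗
txn_id=33: ✗
txn_id=34: ✗
txn_id=35: ✗
txn_id=36: ✗
txn_id=37: ✗
txn_id=38: ✓ → 3065
txn_id=39: ✗
txn_id=40: ✓ → 1673
txn_id=41: ✓ → 3519
txn_id=42: ✓ → 478
txn_id=43: ✗
m06_sum = 3065 + 1673 + 3519 + 478 = 8735

8735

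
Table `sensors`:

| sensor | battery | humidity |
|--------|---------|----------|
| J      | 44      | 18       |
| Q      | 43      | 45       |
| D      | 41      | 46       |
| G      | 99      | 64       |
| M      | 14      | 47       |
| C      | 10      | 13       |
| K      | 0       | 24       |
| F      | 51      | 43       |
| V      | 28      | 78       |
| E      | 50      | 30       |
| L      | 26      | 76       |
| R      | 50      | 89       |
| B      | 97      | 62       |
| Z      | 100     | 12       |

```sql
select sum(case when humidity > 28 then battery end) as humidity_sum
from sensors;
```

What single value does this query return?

sensor=J: ✗
sensor=Q: ✓ → 43
sensor=D: ✓ → 41
sensor=G: ✓ → 99
sensor=M: ✓ → 14
sensor=C: ✗
sensor=K: ✗
sensor=F: ✓ → 51
sensor=V: ✓ → 28
sensor=E: ✓ → 50
sensor=L: ✓ → 26
sensor=R: ✓ → 50
sensor=B: ✓ → 97
sensor=Z: ✗
humidity_sum = 43 + 41 + 99 + 14 + 51 + 28 + 50 + 26 + 50 + 97 = 499

499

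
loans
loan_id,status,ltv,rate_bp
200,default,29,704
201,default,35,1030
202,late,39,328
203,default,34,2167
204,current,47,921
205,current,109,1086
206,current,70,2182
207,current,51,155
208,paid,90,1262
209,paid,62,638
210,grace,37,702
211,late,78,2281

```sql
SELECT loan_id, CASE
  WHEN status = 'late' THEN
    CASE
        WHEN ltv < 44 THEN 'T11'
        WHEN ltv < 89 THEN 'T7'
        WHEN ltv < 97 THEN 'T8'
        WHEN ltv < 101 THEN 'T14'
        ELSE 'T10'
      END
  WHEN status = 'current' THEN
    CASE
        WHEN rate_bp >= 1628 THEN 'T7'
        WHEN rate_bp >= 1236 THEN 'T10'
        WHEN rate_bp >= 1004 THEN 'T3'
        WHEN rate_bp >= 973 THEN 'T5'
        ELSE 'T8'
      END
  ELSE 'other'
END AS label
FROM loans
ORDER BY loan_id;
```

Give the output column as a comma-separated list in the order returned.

other, other, T11, other, T8, T3, T7, T8, other, other, other, T7

loan_id=200: status='default' → outer ELSE → other
loan_id=201: status='default' → outer ELSE → other
loan_id=202: status='late' → inner[ltv < 44] → T11
loan_id=203: status='default' → outer ELSE → other
loan_id=204: status='current' → inner[ELSE] → T8
loan_id=205: status='current' → inner[rate_bp >= 1004] → T3
loan_id=206: status='current' → inner[rate_bp >= 1628] → T7
loan_id=207: status='current' → inner[ELSE] → T8
loan_id=208: status='paid' → outer ELSE → other
loan_id=209: status='paid' → outer ELSE → other
loan_id=210: status='grace' → outer ELSE → other
loan_id=211: status='late' → inner[ltv < 89] → T7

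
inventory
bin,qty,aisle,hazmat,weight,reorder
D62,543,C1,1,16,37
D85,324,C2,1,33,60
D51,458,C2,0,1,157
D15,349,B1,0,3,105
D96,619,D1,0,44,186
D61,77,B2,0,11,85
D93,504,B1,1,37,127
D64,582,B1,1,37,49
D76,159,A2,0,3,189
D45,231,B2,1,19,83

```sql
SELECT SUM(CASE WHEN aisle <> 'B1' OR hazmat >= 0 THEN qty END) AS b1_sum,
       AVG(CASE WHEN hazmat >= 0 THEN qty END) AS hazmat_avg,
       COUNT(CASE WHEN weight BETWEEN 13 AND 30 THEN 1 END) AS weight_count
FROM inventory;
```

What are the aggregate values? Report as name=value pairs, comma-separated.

[b1_sum: aisle <> 'B1' OR hazmat >= 0]
bin=D62: ✓ → 543
bin=D85: ✓ → 324
bin=D51: ✓ → 458
bin=D15: ✓ → 349
bin=D96: ✓ → 619
bin=D61: ✓ → 77
bin=D93: ✓ → 504
bin=D64: ✓ → 582
bin=D76: ✓ → 159
bin=D45: ✓ → 231
b1_sum = 543 + 324 + 458 + 349 + 619 + 77 + 504 + 582 + 159 + 231 = 3846
—
[hazmat_avg: hazmat >= 0]
bin=D62: ✓ → 543
bin=D85: ✓ → 324
bin=D51: ✓ → 458
bin=D15: ✓ → 349
bin=D96: ✓ → 619
bin=D61: ✓ → 77
bin=D93: ✓ → 504
bin=D64: ✓ → 582
bin=D76: ✓ → 159
bin=D45: ✓ → 231
hazmat_avg = (543 + 324 + 458 + 349 + 619 + 77 + 504 + 582 + 159 + 231) / 10 = 384.6
—
[weight_count: weight BETWEEN 13 AND 30]
bin=D62: ✓ → 1
bin=D85: ✗
bin=D51: ✗
bin=D15: ✗
bin=D96: ✗
bin=D61: ✗
bin=D93: ✗
bin=D64: ✗
bin=D76: ✗
bin=D45: ✓ → 1
weight_count = COUNT(1, 1) = 2

b1_sum=3846, hazmat_avg=384.6, weight_count=2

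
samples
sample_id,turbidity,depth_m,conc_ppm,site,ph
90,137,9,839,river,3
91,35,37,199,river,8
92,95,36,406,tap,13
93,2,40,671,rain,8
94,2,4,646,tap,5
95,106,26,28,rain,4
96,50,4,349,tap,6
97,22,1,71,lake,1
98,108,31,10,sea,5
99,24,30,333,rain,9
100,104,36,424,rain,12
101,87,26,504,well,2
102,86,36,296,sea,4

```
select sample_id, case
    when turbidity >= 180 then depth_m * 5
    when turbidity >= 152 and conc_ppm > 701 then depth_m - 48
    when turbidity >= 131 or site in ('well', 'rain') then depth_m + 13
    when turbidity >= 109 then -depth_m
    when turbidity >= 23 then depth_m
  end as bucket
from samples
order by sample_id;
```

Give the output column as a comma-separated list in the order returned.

22, 37, 36, 53, NULL, 39, 4, NULL, 31, 43, 49, 39, 36

sample_id=90: turbidity >= 131 or site in ('well', 'rain') → 22
sample_id=91: turbidity >= 23 → 37
sample_id=92: turbidity >= 23 → 36
sample_id=93: turbidity >= 131 or site in ('well', 'rain') → 53
sample_id=94: (no match → NULL) → NULL
sample_id=95: turbidity >= 131 or site in ('well', 'rain') → 39
sample_id=96: turbidity >= 23 → 4
sample_id=97: (no match → NULL) → NULL
sample_id=98: turbidity >= 23 → 31
sample_id=99: turbidity >= 131 or site in ('well', 'rain') → 43
sample_id=100: turbidity >= 131 or site in ('well', 'rain') → 49
sample_id=101: turbidity >= 131 or site in ('well', 'rain') → 39
sample_id=102: turbidity >= 23 → 36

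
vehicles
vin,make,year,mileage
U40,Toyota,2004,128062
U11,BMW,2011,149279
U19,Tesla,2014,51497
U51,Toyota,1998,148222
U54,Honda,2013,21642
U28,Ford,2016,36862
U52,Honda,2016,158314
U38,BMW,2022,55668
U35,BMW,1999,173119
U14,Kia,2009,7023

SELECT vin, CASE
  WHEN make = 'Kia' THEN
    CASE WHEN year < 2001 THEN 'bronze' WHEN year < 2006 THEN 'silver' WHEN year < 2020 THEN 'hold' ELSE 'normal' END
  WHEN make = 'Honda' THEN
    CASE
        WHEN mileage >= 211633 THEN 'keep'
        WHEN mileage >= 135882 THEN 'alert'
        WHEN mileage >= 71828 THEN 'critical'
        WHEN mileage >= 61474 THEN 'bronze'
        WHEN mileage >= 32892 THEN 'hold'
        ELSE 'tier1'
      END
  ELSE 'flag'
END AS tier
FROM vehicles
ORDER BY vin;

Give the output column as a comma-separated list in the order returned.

vin=U11: make='BMW' → outer ELSE → flag
vin=U14: make='Kia' → inner[year < 2020] → hold
vin=U19: make='Tesla' → outer ELSE → flag
vin=U28: make='Ford' → outer ELSE → flag
vin=U35: make='BMW' → outer ELSE → flag
vin=U38: make='BMW' → outer ELSE → flag
vin=U40: make='Toyota' → outer ELSE → flag
vin=U51: make='Toyota' → outer ELSE → flag
vin=U52: make='Honda' → inner[mileage >= 135882] → alert
vin=U54: make='Honda' → inner[ELSE] → tier1

flag, hold, flag, flag, flag, flag, flag, flag, alert, tier1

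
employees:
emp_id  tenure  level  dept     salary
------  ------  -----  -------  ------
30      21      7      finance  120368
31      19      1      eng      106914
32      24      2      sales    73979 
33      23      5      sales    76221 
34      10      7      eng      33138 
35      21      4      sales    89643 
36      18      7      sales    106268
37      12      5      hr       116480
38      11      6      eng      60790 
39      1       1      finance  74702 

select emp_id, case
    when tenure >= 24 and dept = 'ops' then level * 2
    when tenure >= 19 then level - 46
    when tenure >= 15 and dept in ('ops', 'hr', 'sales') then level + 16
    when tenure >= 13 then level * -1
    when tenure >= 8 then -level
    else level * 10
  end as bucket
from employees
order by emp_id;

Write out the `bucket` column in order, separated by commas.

emp_id=30: tenure >= 19 → -39
emp_id=31: tenure >= 19 → -45
emp_id=32: tenure >= 19 → -44
emp_id=33: tenure >= 19 → -41
emp_id=34: tenure >= 8 → -7
emp_id=35: tenure >= 19 → -42
emp_id=36: tenure >= 15 and dept in ('ops', 'hr', 'sales') → 23
emp_id=37: tenure >= 8 → -5
emp_id=38: tenure >= 8 → -6
emp_id=39: ELSE → 10

-39, -45, -44, -41, -7, -42, 23, -5, -6, 10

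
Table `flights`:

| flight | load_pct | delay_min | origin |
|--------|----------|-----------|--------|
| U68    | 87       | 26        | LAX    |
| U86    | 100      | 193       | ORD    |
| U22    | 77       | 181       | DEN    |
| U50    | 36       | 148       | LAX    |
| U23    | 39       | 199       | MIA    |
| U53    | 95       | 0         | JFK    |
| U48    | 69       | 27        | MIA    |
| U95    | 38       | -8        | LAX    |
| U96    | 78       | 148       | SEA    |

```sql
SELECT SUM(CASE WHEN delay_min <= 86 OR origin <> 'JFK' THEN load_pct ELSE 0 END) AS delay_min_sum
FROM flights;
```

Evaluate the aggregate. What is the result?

flight=U68: ✓ → 87
flight=U86: ✓ → 100
flight=U22: ✓ → 77
flight=U50: ✓ → 36
flight=U23: ✓ → 39
flight=U53: ✓ → 95
flight=U48: ✓ → 69
flight=U95: ✓ → 38
flight=U96: ✓ → 78
delay_min_sum = 87 + 100 + 77 + 36 + 39 + 95 + 69 + 38 + 78 = 619

619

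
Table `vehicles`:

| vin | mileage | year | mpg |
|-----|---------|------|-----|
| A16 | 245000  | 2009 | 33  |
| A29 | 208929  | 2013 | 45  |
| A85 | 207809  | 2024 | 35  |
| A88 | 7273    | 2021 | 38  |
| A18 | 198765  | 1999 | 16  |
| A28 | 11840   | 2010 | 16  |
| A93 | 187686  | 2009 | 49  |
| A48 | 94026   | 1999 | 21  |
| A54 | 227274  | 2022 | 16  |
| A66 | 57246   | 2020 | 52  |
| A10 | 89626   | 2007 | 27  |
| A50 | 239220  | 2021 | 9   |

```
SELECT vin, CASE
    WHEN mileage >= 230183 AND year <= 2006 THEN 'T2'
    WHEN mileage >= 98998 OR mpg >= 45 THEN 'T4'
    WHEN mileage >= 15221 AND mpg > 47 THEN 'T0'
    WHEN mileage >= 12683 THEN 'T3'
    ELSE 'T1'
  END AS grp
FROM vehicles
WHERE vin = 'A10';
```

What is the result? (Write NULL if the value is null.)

vin = A10: mileage=89626, year=2007, mpg=27.
mileage >= 230183 AND year <= 2006 → false
mileage >= 98998 OR mpg >= 45 → false
mileage >= 15221 AND mpg > 47 → false
mileage >= 12683 → true → T3

T3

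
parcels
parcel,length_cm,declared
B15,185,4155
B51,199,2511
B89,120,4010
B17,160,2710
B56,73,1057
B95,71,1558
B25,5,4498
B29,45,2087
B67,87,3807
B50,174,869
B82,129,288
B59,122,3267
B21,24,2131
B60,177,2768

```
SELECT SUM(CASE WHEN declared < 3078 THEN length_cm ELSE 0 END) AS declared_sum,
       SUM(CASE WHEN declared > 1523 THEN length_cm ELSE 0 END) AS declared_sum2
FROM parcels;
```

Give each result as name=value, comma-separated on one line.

[declared_sum: declared < 3078]
parcel=B15: ✗
parcel=B51: ✓ → 199
parcel=B89: ✗
parcel=B17: ✓ → 160
parcel=B56: ✓ → 73
parcel=B95: ✓ → 71
parcel=B25: ✗
parcel=B29: ✓ → 45
parcel=B67: ✗
parcel=B50: ✓ → 174
parcel=B82: ✓ → 129
parcel=B59: ✗
parcel=B21: ✓ → 24
parcel=B60: ✓ → 177
declared_sum = 199 + 160 + 73 + 71 + 45 + 174 + 129 + 24 + 177 = 1052
—
[declared_sum2: declared > 1523]
parcel=B15: ✓ → 185
parcel=B51: ✓ → 199
parcel=B89: ✓ → 120
parcel=B17: ✓ → 160
parcel=B56: ✗
parcel=B95: ✓ → 71
parcel=B25: ✓ → 5
parcel=B29: ✓ → 45
parcel=B67: ✓ → 87
parcel=B50: ✗
parcel=B82: ✗
parcel=B59: ✓ → 122
parcel=B21: ✓ → 24
parcel=B60: ✓ → 177
declared_sum2 = 185 + 199 + 120 + 160 + 71 + 5 + 45 + 87 + 122 + 24 + 177 = 1195

declared_sum=1052, declared_sum2=1195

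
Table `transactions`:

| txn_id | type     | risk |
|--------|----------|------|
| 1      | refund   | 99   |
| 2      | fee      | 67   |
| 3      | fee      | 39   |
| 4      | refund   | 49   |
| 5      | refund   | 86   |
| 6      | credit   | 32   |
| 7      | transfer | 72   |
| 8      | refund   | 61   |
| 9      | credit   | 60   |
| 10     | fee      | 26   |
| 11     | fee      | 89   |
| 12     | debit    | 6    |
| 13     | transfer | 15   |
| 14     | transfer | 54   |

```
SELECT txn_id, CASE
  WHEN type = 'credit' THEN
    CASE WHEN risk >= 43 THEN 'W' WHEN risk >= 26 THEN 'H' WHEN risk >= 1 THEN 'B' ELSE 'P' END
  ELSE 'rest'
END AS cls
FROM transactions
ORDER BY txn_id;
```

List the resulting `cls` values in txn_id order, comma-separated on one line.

rest, rest, rest, rest, rest, H, rest, rest, W, rest, rest, rest, rest, rest

txn_id=1: type='refund' → outer ELSE → rest
txn_id=2: type='fee' → outer ELSE → rest
txn_id=3: type='fee' → outer ELSE → rest
txn_id=4: type='refund' → outer ELSE → rest
txn_id=5: type='refund' → outer ELSE → rest
txn_id=6: type='credit' → inner[risk >= 26] → H
txn_id=7: type='transfer' → outer ELSE → rest
txn_id=8: type='refund' → outer ELSE → rest
txn_id=9: type='credit' → inner[risk >= 43] → W
txn_id=10: type='fee' → outer ELSE → rest
txn_id=11: type='fee' → outer ELSE → rest
txn_id=12: type='debit' → outer ELSE → rest
txn_id=13: type='transfer' → outer ELSE → rest
txn_id=14: type='transfer' → outer ELSE → rest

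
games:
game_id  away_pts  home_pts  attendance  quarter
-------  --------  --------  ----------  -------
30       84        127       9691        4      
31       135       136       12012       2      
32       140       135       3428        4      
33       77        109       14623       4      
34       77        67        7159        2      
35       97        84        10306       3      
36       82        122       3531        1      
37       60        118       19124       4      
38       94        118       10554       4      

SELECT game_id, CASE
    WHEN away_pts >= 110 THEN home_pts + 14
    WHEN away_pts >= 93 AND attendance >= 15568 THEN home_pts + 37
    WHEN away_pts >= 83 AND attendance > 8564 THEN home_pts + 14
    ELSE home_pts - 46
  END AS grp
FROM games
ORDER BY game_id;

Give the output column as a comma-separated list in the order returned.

game_id=30: away_pts >= 83 AND attendance > 8564 → 141
game_id=31: away_pts >= 110 → 150
game_id=32: away_pts >= 110 → 149
game_id=33: ELSE → 63
game_id=34: ELSE → 21
game_id=35: away_pts >= 83 AND attendance > 8564 → 98
game_id=36: ELSE → 76
game_id=37: ELSE → 72
game_id=38: away_pts >= 83 AND attendance > 8564 → 132

141, 150, 149, 63, 21, 98, 76, 72, 132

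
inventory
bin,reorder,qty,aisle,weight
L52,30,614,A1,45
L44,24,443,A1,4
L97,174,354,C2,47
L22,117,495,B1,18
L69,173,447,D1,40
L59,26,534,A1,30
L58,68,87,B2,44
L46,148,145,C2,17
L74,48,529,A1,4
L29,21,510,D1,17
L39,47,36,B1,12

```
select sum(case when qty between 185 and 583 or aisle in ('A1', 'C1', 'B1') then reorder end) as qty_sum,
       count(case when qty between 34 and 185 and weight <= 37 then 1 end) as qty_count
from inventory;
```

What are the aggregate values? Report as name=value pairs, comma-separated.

qty_sum=660, qty_count=2

[qty_sum: qty between 185 and 583 or aisle in ('A1', 'C1', 'B1')]
bin=L52: ✓ → 30
bin=L44: ✓ → 24
bin=L97: ✓ → 174
bin=L22: ✓ → 117
bin=L69: ✓ → 173
bin=L59: ✓ → 26
bin=L58: ✗
bin=L46: ✗
bin=L74: ✓ → 48
bin=L29: ✓ → 21
bin=L39: ✓ → 47
qty_sum = 30 + 24 + 174 + 117 + 173 + 26 + 48 + 21 + 47 = 660
—
[qty_count: qty between 34 and 185 and weight <= 37]
bin=L52: ✗
bin=L44: ✗
bin=L97: ✗
bin=L22: ✗
bin=L69: ✗
bin=L59: ✗
bin=L58: ✗
bin=L46: ✓ → 1
bin=L74: ✗
bin=L29: ✗
bin=L39: ✓ → 1
qty_count = COUNT(1, 1) = 2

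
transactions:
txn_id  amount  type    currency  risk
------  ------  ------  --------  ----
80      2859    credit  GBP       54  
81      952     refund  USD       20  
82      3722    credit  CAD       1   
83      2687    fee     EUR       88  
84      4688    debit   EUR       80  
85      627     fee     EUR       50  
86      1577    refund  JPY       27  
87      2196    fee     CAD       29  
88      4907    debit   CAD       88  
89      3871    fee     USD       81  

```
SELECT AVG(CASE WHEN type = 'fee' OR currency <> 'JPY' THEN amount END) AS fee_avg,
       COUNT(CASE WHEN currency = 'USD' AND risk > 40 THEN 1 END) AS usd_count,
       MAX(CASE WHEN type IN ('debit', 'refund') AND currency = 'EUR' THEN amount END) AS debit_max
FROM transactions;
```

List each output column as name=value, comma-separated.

[fee_avg: type = 'fee' OR currency <> 'JPY']
txn_id=80: ✓ → 2859
txn_id=81: ✓ → 952
txn_id=82: ✓ → 3722
txn_id=83: ✓ → 2687
txn_id=84: ✓ → 4688
txn_id=85: ✓ → 627
txn_id=86: ✗
txn_id=87: ✓ → 2196
txn_id=88: ✓ → 4907
txn_id=89: ✓ → 3871
fee_avg = (2859 + 952 + 3722 + 2687 + 4688 + 627 + 2196 + 4907 + 3871) / 9 = 2945.4444444444
—
[usd_count: currency = 'USD' AND risk > 40]
txn_id=80: ✗
txn_id=81: ✗
txn_id=82: ✗
txn_id=83: ✗
txn_id=84: ✗
txn_id=85: ✗
txn_id=86: ✗
txn_id=87: ✗
txn_id=88: ✗
txn_id=89: ✓ → 1
usd_count = COUNT(1) = 1
—
[debit_max: type IN ('debit', 'refund') AND currency = 'EUR']
txn_id=80: ✗
txn_id=81: ✗
txn_id=82: ✗
txn_id=83: ✗
txn_id=84: ✓ → 4688
txn_id=85: ✗
txn_id=86: ✗
txn_id=87: ✗
txn_id=88: ✗
txn_id=89: ✗
debit_max = MAX(4688) = 4688

fee_avg=2945.4444444444, usd_count=1, debit_max=4688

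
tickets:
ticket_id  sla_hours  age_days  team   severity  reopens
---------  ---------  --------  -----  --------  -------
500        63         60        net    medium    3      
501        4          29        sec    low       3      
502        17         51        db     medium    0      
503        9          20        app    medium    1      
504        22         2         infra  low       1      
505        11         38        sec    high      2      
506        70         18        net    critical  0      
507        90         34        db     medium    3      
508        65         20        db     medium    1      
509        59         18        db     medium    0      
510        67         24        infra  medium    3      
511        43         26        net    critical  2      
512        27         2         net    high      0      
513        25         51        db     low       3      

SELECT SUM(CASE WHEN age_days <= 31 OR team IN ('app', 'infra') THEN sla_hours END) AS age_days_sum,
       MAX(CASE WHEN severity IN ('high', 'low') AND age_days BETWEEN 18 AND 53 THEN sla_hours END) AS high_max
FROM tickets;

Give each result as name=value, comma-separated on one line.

age_days_sum=366, high_max=25

[age_days_sum: age_days <= 31 OR team IN ('app', 'infra')]
ticket_id=500: ✗
ticket_id=501: ✓ → 4
ticket_id=502: ✗
ticket_id=503: ✓ → 9
ticket_id=504: ✓ → 22
ticket_id=505: ✗
ticket_id=506: ✓ → 70
ticket_id=507: ✗
ticket_id=508: ✓ → 65
ticket_id=509: ✓ → 59
ticket_id=510: ✓ → 67
ticket_id=511: ✓ → 43
ticket_id=512: ✓ → 27
ticket_id=513: ✗
age_days_sum = 4 + 9 + 22 + 70 + 65 + 59 + 67 + 43 + 27 = 366
—
[high_max: severity IN ('high', 'low') AND age_days BETWEEN 18 AND 53]
ticket_id=500: ✗
ticket_id=501: ✓ → 4
ticket_id=502: ✗
ticket_id=503: ✗
ticket_id=504: ✗
ticket_id=505: ✓ → 11
ticket_id=506: ✗
ticket_id=507: ✗
ticket_id=508: ✗
ticket_id=509: ✗
ticket_id=510: ✗
ticket_id=511: ✗
ticket_id=512: ✗
ticket_id=513: ✓ → 25
high_max = MAX(4, 11, 25) = 25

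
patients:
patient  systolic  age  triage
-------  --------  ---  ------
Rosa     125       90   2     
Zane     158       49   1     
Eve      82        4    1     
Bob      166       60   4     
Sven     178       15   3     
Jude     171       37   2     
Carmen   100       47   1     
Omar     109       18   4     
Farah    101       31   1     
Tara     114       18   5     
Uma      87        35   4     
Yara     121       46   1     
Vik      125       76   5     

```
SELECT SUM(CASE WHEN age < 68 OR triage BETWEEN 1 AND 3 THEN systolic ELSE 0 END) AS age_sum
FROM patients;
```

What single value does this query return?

1512

patient=Rosa: ✓ → 125
patient=Zane: ✓ → 158
patient=Eve: ✓ → 82
patient=Bob: ✓ → 166
patient=Sven: ✓ → 178
patient=Jude: ✓ → 171
patient=Carmen: ✓ → 100
patient=Omar: ✓ → 109
patient=Farah: ✓ → 101
patient=Tara: ✓ → 114
patient=Uma: ✓ → 87
patient=Yara: ✓ → 121
patient=Vik: ✗
age_sum = 125 + 158 + 82 + 166 + 178 + 171 + 100 + 109 + 101 + 114 + 87 + 121 = 1512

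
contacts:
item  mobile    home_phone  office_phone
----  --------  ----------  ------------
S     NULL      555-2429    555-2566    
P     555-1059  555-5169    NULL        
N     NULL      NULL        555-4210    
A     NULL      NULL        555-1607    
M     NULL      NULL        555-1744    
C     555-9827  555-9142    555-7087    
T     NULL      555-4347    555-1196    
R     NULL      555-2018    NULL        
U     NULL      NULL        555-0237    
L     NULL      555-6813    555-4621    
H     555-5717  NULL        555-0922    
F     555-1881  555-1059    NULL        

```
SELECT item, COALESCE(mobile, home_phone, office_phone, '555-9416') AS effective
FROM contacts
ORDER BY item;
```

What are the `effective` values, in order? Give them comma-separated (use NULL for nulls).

item=A: mobile=NULL, home_phone=NULL, office_phone=555-1607 → 555-1607
item=C: mobile=555-9827 → 555-9827
item=F: mobile=555-1881 → 555-1881
item=H: mobile=555-5717 → 555-5717
item=L: mobile=NULL, home_phone=555-6813 → 555-6813
item=M: mobile=NULL, home_phone=NULL, office_phone=555-1744 → 555-1744
item=N: mobile=NULL, home_phone=NULL, office_phone=555-4210 → 555-4210
item=P: mobile=555-1059 → 555-1059
item=R: mobile=NULL, home_phone=555-2018 → 555-2018
item=S: mobile=NULL, home_phone=555-2429 → 555-2429
item=T: mobile=NULL, home_phone=555-4347 → 555-4347
item=U: mobile=NULL, home_phone=NULL, office_phone=555-0237 → 555-0237

555-1607, 555-9827, 555-1881, 555-5717, 555-6813, 555-1744, 555-4210, 555-1059, 555-2018, 555-2429, 555-4347, 555-0237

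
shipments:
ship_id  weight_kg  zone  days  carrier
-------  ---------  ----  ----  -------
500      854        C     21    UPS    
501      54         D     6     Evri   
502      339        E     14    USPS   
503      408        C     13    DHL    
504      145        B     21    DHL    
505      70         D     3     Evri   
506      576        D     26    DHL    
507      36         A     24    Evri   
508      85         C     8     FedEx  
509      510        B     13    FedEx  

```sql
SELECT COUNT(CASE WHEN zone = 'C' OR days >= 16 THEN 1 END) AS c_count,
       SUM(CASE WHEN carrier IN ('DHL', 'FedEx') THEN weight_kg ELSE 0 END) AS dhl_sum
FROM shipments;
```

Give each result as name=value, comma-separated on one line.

[c_count: zone = 'C' OR days >= 16]
ship_id=500: ✓ → 1
ship_id=501: ✗
ship_id=502: ✗
ship_id=503: ✓ → 1
ship_id=504: ✓ → 1
ship_id=505: ✗
ship_id=506: ✓ → 1
ship_id=507: ✓ → 1
ship_id=508: ✓ → 1
ship_id=509: ✗
c_count = COUNT(1, 1, 1, 1, 1, 1) = 6
—
[dhl_sum: carrier IN ('DHL', 'FedEx')]
ship_id=500: ✗
ship_id=501: ✗
ship_id=502: ✗
ship_id=503: ✓ → 408
ship_id=504: ✓ → 145
ship_id=505: ✗
ship_id=506: ✓ → 576
ship_id=507: ✗
ship_id=508: ✓ → 85
ship_id=509: ✓ → 510
dhl_sum = 408 + 145 + 576 + 85 + 510 = 1724

c_count=6, dhl_sum=1724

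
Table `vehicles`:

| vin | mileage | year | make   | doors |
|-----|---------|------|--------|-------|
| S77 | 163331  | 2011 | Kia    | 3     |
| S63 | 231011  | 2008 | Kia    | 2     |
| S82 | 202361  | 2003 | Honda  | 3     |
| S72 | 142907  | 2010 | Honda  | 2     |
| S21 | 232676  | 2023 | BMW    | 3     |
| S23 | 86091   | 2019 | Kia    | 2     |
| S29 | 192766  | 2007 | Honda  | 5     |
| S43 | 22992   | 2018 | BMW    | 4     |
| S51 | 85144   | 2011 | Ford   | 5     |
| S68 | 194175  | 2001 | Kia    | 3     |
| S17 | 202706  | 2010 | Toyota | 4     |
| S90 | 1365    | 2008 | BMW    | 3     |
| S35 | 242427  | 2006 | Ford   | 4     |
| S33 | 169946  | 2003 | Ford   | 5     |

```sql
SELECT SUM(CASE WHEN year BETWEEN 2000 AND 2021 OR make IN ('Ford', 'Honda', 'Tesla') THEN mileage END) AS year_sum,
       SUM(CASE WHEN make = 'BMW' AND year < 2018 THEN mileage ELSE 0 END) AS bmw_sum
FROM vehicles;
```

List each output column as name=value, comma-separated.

[year_sum: year BETWEEN 2000 AND 2021 OR make IN ('Ford', 'Honda', 'Tesla')]
vin=S77: ✓ → 163331
vin=S63: ✓ → 231011
vin=S82: ✓ → 202361
vin=S72: ✓ → 142907
vin=S21: ✗
vin=S23: ✓ → 86091
vin=S29: ✓ → 192766
vin=S43: ✓ → 22992
vin=S51: ✓ → 85144
vin=S68: ✓ → 194175
vin=S17: ✓ → 202706
vin=S90: ✓ → 1365
vin=S35: ✓ → 242427
vin=S33: ✓ → 169946
year_sum = 163331 + 231011 + 202361 + 142907 + 86091 + 192766 + 22992 + 85144 + 194175 + 202706 + 1365 + 242427 + 169946 = 1937222
—
[bmw_sum: make = 'BMW' AND year < 2018]
vin=S77: ✗
vin=S63: ✗
vin=S82: ✗
vin=S72: ✗
vin=S21: ✗
vin=S23: ✗
vin=S29: ✗
vin=S43: ✗
vin=S51: ✗
vin=S68: ✗
vin=S17: ✗
vin=S90: ✓ → 1365
vin=S35: ✗
vin=S33: ✗
bmw_sum = 1365

year_sum=1937222, bmw_sum=1365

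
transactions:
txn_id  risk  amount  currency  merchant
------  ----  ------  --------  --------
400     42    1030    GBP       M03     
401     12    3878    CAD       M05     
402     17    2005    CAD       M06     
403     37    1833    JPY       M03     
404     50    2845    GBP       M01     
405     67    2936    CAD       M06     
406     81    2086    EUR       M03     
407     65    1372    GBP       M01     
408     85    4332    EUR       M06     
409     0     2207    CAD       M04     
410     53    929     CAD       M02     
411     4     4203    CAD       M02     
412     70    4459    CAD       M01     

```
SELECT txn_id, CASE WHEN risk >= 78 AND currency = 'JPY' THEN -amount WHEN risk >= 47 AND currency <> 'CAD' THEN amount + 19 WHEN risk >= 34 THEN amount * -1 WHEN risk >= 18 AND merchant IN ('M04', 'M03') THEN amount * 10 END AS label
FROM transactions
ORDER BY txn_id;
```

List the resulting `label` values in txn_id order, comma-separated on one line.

-1030, NULL, NULL, -1833, 2864, -2936, 2105, 1391, 4351, NULL, -929, NULL, -4459

txn_id=400: risk >= 34 → -1030
txn_id=401: (no match → NULL) → NULL
txn_id=402: (no match → NULL) → NULL
txn_id=403: risk >= 34 → -1833
txn_id=404: risk >= 47 AND currency <> 'CAD' → 2864
txn_id=405: risk >= 34 → -2936
txn_id=406: risk >= 47 AND currency <> 'CAD' → 2105
txn_id=407: risk >= 47 AND currency <> 'CAD' → 1391
txn_id=408: risk >= 47 AND currency <> 'CAD' → 4351
txn_id=409: (no match → NULL) → NULL
txn_id=410: risk >= 34 → -929
txn_id=411: (no match → NULL) → NULL
txn_id=412: risk >= 34 → -4459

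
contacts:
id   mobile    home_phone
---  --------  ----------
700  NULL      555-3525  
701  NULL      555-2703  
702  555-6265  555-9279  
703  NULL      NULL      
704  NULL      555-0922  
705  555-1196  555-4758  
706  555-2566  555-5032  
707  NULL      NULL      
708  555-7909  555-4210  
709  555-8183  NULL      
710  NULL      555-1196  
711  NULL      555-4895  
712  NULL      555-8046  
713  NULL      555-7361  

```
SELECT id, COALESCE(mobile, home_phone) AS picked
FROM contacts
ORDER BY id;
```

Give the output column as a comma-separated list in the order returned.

id=700: mobile=NULL, home_phone=555-3525 → 555-3525
id=701: mobile=NULL, home_phone=555-2703 → 555-2703
id=702: mobile=555-6265 → 555-6265
id=703: mobile=NULL, home_phone=NULL (all NULL) → NULL
id=704: mobile=NULL, home_phone=555-0922 → 555-0922
id=705: mobile=555-1196 → 555-1196
id=706: mobile=555-2566 → 555-2566
id=707: mobile=NULL, home_phone=NULL (all NULL) → NULL
id=708: mobile=555-7909 → 555-7909
id=709: mobile=555-8183 → 555-8183
id=710: mobile=NULL, home_phone=555-1196 → 555-1196
id=711: mobile=NULL, home_phone=555-4895 → 555-4895
id=712: mobile=NULL, home_phone=555-8046 → 555-8046
id=713: mobile=NULL, home_phone=555-7361 → 555-7361

555-3525, 555-2703, 555-6265, NULL, 555-0922, 555-1196, 555-2566, NULL, 555-7909, 555-8183, 555-1196, 555-4895, 555-8046, 555-7361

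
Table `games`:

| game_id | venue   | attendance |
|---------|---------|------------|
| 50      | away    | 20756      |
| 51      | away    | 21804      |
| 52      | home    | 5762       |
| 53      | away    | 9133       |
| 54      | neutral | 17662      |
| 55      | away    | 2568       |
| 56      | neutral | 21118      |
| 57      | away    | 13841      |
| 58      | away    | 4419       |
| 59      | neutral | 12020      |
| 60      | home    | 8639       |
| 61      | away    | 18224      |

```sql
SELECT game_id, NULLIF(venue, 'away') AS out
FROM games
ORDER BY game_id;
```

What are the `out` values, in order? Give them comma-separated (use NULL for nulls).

NULL, NULL, home, NULL, neutral, NULL, neutral, NULL, NULL, neutral, home, NULL

game_id=50: venue=away vs away: equal → NULL
game_id=51: venue=away vs away: equal → NULL
game_id=52: venue=home vs away: differ → home
game_id=53: venue=away vs away: equal → NULL
game_id=54: venue=neutral vs away: differ → neutral
game_id=55: venue=away vs away: equal → NULL
game_id=56: venue=neutral vs away: differ → neutral
game_id=57: venue=away vs away: equal → NULL
game_id=58: venue=away vs away: equal → NULL
game_id=59: venue=neutral vs away: differ → neutral
game_id=60: venue=home vs away: differ → home
game_id=61: venue=away vs away: equal → NULL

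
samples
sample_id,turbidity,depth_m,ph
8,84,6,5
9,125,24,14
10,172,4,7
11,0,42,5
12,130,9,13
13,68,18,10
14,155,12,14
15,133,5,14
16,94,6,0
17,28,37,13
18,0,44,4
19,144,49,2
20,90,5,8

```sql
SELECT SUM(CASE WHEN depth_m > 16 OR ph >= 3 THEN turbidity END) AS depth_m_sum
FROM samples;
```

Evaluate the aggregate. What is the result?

1129

sample_id=8: ✓ → 84
sample_id=9: ✓ → 125
sample_id=10: ✓ → 172
sample_id=11: ✓ → 0
sample_id=12: ✓ → 130
sample_id=13: ✓ → 68
sample_id=14: ✓ → 155
sample_id=15: ✓ → 133
sample_id=16: ✗
sample_id=17: ✓ → 28
sample_id=18: ✓ → 0
sample_id=19: ✓ → 144
sample_id=20: ✓ → 90
depth_m_sum = 84 + 125 + 172 + 130 + 68 + 155 + 133 + 28 + 144 + 90 = 1129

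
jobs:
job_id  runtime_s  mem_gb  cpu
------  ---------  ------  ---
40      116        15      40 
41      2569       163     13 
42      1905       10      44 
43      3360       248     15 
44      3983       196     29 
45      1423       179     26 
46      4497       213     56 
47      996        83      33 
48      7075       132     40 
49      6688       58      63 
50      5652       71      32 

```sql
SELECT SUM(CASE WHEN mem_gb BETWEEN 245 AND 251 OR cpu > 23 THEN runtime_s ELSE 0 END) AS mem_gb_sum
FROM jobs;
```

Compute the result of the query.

job_id=40: ✓ → 116
job_id=41: ✗
job_id=42: ✓ → 1905
job_id=43: ✓ → 3360
job_id=44: ✓ → 3983
job_id=45: ✓ → 1423
job_id=46: ✓ → 4497
job_id=47: ✓ → 996
job_id=48: ✓ → 7075
job_id=49: ✓ → 6688
job_id=50: ✓ → 5652
mem_gb_sum = 116 + 1905 + 3360 + 3983 + 1423 + 4497 + 996 + 7075 + 6688 + 5652 = 35695

35695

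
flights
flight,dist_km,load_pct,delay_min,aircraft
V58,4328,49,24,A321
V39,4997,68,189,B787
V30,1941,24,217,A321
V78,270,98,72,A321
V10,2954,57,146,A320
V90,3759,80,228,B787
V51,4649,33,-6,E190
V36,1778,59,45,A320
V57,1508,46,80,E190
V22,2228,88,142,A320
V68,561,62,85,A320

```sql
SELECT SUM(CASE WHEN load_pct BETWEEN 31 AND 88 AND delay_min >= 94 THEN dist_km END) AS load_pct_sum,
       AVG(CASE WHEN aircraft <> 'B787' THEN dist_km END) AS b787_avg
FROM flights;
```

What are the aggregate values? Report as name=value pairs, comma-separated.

[load_pct_sum: load_pct BETWEEN 31 AND 88 AND delay_min >= 94]
flight=V58: ✗
flight=V39: ✓ → 4997
flight=V30: ✗
flight=V78: ✗
flight=V10: ✓ → 2954
flight=V90: ✓ → 3759
flight=V51: ✗
flight=V36: ✗
flight=V57: ✗
flight=V22: ✓ → 2228
flight=V68: ✗
load_pct_sum = 4997 + 2954 + 3759 + 2228 = 13938
—
[b787_avg: aircraft <> 'B787']
flight=V58: ✓ → 4328
flight=V39: ✗
flight=V30: ✓ → 1941
flight=V78: ✓ → 270
flight=V10: ✓ → 2954
flight=V90: ✗
flight=V51: ✓ → 4649
flight=V36: ✓ → 1778
flight=V57: ✓ → 1508
flight=V22: ✓ → 2228
flight=V68: ✓ → 561
b787_avg = (4328 + 1941 + 270 + 2954 + 4649 + 1778 + 1508 + 2228 + 561) / 9 = 2246.3333333333

load_pct_sum=13938, b787_avg=2246.3333333333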